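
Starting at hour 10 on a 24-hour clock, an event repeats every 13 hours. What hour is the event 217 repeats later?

217·13 = 2821.
Dividing 2821 by 24 gives quotient 117 and remainder 13.
(10 + 13) mod 24 = 23.

23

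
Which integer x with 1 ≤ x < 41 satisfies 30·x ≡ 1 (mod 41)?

30·26 = 780 = 19·41 + 1, so 30⁻¹ ≡ 26 (mod 41).

26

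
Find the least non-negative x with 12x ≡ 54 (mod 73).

12⁻¹ ≡ 67 (mod 73) because 12·67 = 804 = 11·73 + 1.
Multiplying both sides by 67: x ≡ 67·54 = 3618 ≡ 41 (mod 73).

41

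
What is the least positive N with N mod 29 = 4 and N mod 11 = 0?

33

x ≡ 0 (mod 11) gives x ∈ {0, 11, 22, 33}.
The first of these with x mod 29 = 4 is 33.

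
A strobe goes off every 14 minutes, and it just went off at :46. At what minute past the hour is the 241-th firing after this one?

241·14 = 3374.
3374 = 56·60 + 14, so 3374 mod 60 = 14.
(46 + 14) mod 60 = 0.

0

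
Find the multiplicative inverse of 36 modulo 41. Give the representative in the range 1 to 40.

8

36·8 = 288 = 7·41 + 1, so 36⁻¹ ≡ 8 (mod 41).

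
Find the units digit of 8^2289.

Powers of 8 mod 10 repeat with period 4: 8, 4, 2, 6.
2289 leaves remainder 1 on division by 4, so 8^2289 ends in 8.

8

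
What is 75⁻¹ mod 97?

22

75·22 = 1650 = 17·97 + 1, so 75⁻¹ ≡ 22 (mod 97).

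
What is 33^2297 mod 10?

Powers of 3 mod 10 repeat with period 4: 3, 9, 7, 1.
2297 leaves remainder 1 on division by 4, so 33^2297 ends in 3.

3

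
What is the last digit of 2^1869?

Last digits of 2^n: 2, 4, 8, 6 (period 4).
1869 leaves remainder 1 on division by 4, so 2^1869 ends in 2.

2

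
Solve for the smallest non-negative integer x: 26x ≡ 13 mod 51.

The inverse of 26 mod 51 is 2 (since 26·2 = 52 ≡ 1).
Multiplying both sides by 2: x ≡ 2·13 = 26 ≡ 26 (mod 51).
Check: 26·26 = 676 = 13·51 + 13.

26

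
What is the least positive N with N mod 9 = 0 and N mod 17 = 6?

x ≡ 0 (mod 9) gives x ∈ {0, 9, 18, 27, 36, 45, 54, 63, …}.
The first of these with x mod 17 = 6 is 108.

108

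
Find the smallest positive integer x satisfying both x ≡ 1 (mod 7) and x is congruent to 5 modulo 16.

Since 16·4 ≡ 1 (mod 7), take x = 5 + 16·((1−5)·4 mod 7) = 5 + 16·5 = 85.
Check: 85 mod 7 = 1, 85 mod 16 = 5.

85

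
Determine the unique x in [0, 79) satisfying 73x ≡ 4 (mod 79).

The inverse of 73 mod 79 is 13 (since 73·13 = 949 ≡ 1).
So x ≡ 13·4 = 52 ≡ 52 (mod 79).

52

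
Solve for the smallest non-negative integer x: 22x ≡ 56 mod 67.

The inverse of 22 mod 67 is 64 (since 22·64 = 1408 ≡ 1).
Multiplying both sides by 64: x ≡ 64·56 = 3584 ≡ 33 (mod 67).

33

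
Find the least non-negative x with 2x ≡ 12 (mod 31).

The inverse of 2 mod 31 is 16 (since 2·16 = 32 ≡ 1).
So x ≡ 16·12 = 192 ≡ 6 (mod 31).
Check: 2·6 = 12 = 0·31 + 12.

6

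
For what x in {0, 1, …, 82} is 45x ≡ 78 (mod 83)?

46

The inverse of 45 mod 83 is 24 (since 45·24 = 1080 ≡ 1).
So x ≡ 24·78 = 1872 ≡ 46 (mod 83).
Check: 45·46 = 2070 = 24·83 + 78.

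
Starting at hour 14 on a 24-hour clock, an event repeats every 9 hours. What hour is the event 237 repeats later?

237·9 = 2133.
2133 − 88·24 = 21, so 2133 ≡ 21 (mod 24).
(14 + 21) mod 24 = 11.

11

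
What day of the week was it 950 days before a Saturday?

Monday

950 − 135·7 = 5, so 950 ≡ 5 (mod 7).
Saturday − 5 days → Monday.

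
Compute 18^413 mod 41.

Square-and-reduce mod 41: 18^1≡18, 18^2≡37, 18^4≡16, 18^8≡10, 18^16≡18, 18^32≡37, 18^64≡16, 18^128≡10, 18^256≡18.
413 = 1 + 4 + 8 + 16 + 128 + 256, so 18^413 ≡ 18·16·10·18·10·18 ≡ 10 (mod 41).

10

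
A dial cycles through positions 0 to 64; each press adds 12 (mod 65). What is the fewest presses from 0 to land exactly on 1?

38

12·38 = 456 = 7·65 + 1, so 12⁻¹ ≡ 38 (mod 65).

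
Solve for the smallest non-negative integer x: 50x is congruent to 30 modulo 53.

43

50⁻¹ ≡ 35 (mod 53) because 50·35 = 1750 = 33·53 + 1.
Multiplying both sides by 35: x ≡ 35·30 = 1050 ≡ 43 (mod 53).
Check: 50·43 = 2150 = 40·53 + 30.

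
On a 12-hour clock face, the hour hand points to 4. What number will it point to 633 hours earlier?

633 = 52·12 + 9, so 633 mod 12 = 9.
4 − 9 → 7 on a 12-hour dial.

7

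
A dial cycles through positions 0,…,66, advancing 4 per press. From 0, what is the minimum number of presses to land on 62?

49

4⁻¹ ≡ 17 (mod 67) because 4·17 = 68 = 1·67 + 1.
So x ≡ 17·62 = 1054 ≡ 49 (mod 67).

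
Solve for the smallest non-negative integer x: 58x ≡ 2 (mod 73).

68

The inverse of 58 mod 73 is 34 (since 58·34 = 1972 ≡ 1).
So x ≡ 34·2 = 68 ≡ 68 (mod 73).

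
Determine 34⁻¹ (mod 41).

41 = 1·34 + 7
34 = 4·7 + 6
7 = 1·6 + 1
6 = 6·1 + 0
Back-substituting gives 34·35 ≡ 1 (mod 41).

35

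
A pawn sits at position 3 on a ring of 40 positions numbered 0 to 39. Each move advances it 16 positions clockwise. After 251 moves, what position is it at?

251·16 = 4016.
4016 − 100·40 = 16, so 4016 ≡ 16 (mod 40).
(3 + 16) mod 40 = 19.

19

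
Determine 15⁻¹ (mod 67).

67 = 4·15 + 7
15 = 2·7 + 1
7 = 7·1 + 0
Back-substituting gives 15·9 ≡ 1 (mod 67).

9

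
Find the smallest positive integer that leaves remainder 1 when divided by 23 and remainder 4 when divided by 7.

x ≡ 4 (mod 7) gives x ∈ {4, 11, 18, 25, 32, 39, 46, 53, …}.
The first of these with x mod 23 = 1 is 116.

116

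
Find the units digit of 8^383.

The units digit of 8^n cycles with period 4: 8, 4, 2, 6, …
383 mod 4 = 3, so the last digit matches 8^3 = 2.

2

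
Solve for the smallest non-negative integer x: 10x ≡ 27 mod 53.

The inverse of 10 mod 53 is 16 (since 10·16 = 160 ≡ 1).
So x ≡ 16·27 = 432 ≡ 8 (mod 53).
Check: 10·8 = 80 = 1·53 + 27.

8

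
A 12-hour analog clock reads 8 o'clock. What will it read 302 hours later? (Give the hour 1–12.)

10

302 − 25·12 = 2, so 302 ≡ 2 (mod 12).
8 + 2 → 10 on a 12-hour dial.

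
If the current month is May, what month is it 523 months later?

December

523 = 43·12 + 7, so 523 mod 12 = 7.
May + 7 months → December.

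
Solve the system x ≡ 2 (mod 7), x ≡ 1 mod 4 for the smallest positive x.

9

x ≡ 1 (mod 4) gives x ∈ {1, 5, 9}.
The first of these with x mod 7 = 2 is 9.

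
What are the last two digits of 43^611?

By repeated squaring mod 100: 43^1≡43, 43^2≡49, 43^4≡1, 43^8≡1, 43^16≡1, 43^32≡1, 43^64≡1, 43^128≡1, 43^256≡1, 43^512≡1.
611 = 1 + 2 + 32 + 64 + 512, so 43^611 ≡ 43·49·1·1·1 ≡ 7 (mod 100).

07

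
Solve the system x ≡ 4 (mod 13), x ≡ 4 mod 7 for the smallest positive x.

4

x ≡ 4 (mod 7) gives x ∈ {4}.
The first of these with x mod 13 = 4 is 4.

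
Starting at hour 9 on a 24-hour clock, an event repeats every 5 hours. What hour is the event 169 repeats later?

169·5 = 845.
845 mod 24 = 5 (since 35·24 = 840).
(9 + 5) mod 24 = 14.

14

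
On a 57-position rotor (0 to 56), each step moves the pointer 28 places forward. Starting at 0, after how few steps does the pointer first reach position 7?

The inverse of 28 mod 57 is 55 (since 28·55 = 1540 ≡ 1).
So x ≡ 55·7 = 385 ≡ 43 (mod 57).
Check: 28·43 = 1204 = 21·57 + 7.

43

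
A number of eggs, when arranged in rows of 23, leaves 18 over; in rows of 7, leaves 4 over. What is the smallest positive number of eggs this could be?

18

x ≡ 4 (mod 7) gives x ∈ {4, 11, 18}.
The first of these with x mod 23 = 18 is 18.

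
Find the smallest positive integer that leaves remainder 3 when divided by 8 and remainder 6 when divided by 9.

51

x ≡ 3 (mod 8) gives x ∈ {3, 11, 19, 27, 35, 43, 51}.
The first of these with x mod 9 = 6 is 51.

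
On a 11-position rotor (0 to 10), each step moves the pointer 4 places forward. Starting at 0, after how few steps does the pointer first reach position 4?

1

The inverse of 4 mod 11 is 3 (since 4·3 = 12 ≡ 1).
So x ≡ 3·4 = 12 ≡ 1 (mod 11).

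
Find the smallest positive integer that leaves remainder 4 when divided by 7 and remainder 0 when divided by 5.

25

x ≡ 0 (mod 5) gives x ∈ {0, 5, 10, 15, 20, 25}.
The first of these with x mod 7 = 4 is 25.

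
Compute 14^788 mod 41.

40

Successive squares of 14 mod 41: 14^1≡14, 14^2≡32, 14^4≡40, 14^8≡1, 14^16≡1, 14^32≡1, 14^64≡1, 14^128≡1, 14^256≡1, 14^512≡1.
Since 788 = 4 + 16 + 256 + 512 in binary, 14^788 ≡ 40·1·1·1 ≡ 40 (mod 41).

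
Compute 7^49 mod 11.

By repeated squaring mod 11: 7^1≡7, 7^2≡5, 7^4≡3, 7^8≡9, 7^16≡4, 7^32≡5.
49 = 1 + 16 + 32, so 7^49 ≡ 7·4·5 ≡ 8 (mod 11).

8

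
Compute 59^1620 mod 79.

10

Successive squares of 59 mod 79: 59^1≡59, 59^2≡5, 59^4≡25, 59^8≡72, 59^16≡49, 59^32≡31, 59^64≡13, 59^128≡11, 59^256≡42, 59^512≡26, 59^1024≡44.
1620 = 4 + 16 + 64 + 512 + 1024, so 59^1620 ≡ 25·49·13·26·44 ≡ 10 (mod 79).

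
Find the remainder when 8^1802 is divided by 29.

4

By repeated squaring mod 29: 8^1≡8, 8^2≡6, 8^4≡7, 8^8≡20, 8^16≡23, 8^32≡7, 8^64≡20, 8^128≡23, 8^256≡7, 8^512≡20, 8^1024≡23.
Since 1802 = 2 + 8 + 256 + 512 + 1024 in binary, 8^1802 ≡ 6·20·7·20·23 ≡ 4 (mod 29).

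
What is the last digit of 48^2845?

8

Powers of 8 mod 10 repeat with period 4: 8, 4, 2, 6.
2845 leaves remainder 1 on division by 4, so 48^2845 ends in 8.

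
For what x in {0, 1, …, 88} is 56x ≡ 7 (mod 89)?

56⁻¹ ≡ 62 (mod 89) because 56·62 = 3472 = 39·89 + 1.
So x ≡ 62·7 = 434 ≡ 78 (mod 89).
Check: 56·78 = 4368 = 49·89 + 7.

78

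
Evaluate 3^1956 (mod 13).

Square-and-reduce mod 13: 3^1≡3, 3^2≡9, 3^4≡3, 3^8≡9, 3^16≡3, 3^32≡9, 3^64≡3, 3^128≡9, 3^256≡3, 3^512≡9, 3^1024≡3.
1956 = 4 + 32 + 128 + 256 + 512 + 1024, so 3^1956 ≡ 3·9·9·3·9·3 ≡ 1 (mod 13).

1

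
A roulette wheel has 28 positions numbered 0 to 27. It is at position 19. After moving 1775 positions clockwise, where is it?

2

1775 − 63·28 = 11, so 1775 ≡ 11 (mod 28).
(19 + 11) mod 28 = 2.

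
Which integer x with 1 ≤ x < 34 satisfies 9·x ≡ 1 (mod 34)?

19

34 = 3·9 + 7
9 = 1·7 + 2
7 = 3·2 + 1
2 = 2·1 + 0
Back-substituting gives 9·19 ≡ 1 (mod 34).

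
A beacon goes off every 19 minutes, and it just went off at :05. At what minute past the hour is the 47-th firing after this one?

58

47·19 = 893.
893 − 14·60 = 53, so 893 ≡ 53 (mod 60).
(5 + 53) mod 60 = 58.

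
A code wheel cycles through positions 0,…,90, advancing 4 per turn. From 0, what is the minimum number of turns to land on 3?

69

The inverse of 4 mod 91 is 23 (since 4·23 = 92 ≡ 1).
So x ≡ 23·3 = 69 ≡ 69 (mod 91).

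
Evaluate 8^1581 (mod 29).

Square-and-reduce mod 29: 8^1≡8, 8^2≡6, 8^4≡7, 8^8≡20, 8^16≡23, 8^32≡7, 8^64≡20, 8^128≡23, 8^256≡7, 8^512≡20, 8^1024≡23.
1581 = 1 + 4 + 8 + 32 + 512 + 1024, so 8^1581 ≡ 8·7·20·7·20·23 ≡ 18 (mod 29).

18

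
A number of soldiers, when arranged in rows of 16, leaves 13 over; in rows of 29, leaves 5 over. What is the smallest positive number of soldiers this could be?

237

Since 29·5 ≡ 1 (mod 16), take x = 5 + 29·((13−5)·5 mod 16) = 5 + 29·8 = 237.
Check: 237 mod 16 = 13, 237 mod 29 = 5.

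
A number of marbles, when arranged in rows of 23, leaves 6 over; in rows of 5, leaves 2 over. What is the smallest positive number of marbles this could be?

52

x ≡ 2 (mod 5) gives x ∈ {2, 7, 12, 17, 22, 27, 32, 37, …}.
The first of these with x mod 23 = 6 is 52.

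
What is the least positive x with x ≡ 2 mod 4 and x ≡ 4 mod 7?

18

x ≡ 2 (mod 4) gives x ∈ {2, 6, 10, 14, 18}.
The first of these with x mod 7 = 4 is 18.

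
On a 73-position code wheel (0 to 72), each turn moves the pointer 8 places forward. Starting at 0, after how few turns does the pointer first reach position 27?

The inverse of 8 mod 73 is 64 (since 8·64 = 512 ≡ 1).
So x ≡ 64·27 = 1728 ≡ 49 (mod 73).
Check: 8·49 = 392 = 5·73 + 27.

49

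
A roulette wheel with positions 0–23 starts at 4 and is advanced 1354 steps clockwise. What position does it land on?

1354 = 56·24 + 10, so 1354 mod 24 = 10.
(4 + 10) mod 24 = 14.

14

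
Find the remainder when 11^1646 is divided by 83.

9

Successive squares of 11 mod 83: 11^1≡11, 11^2≡38, 11^4≡33, 11^8≡10, 11^16≡17, 11^32≡40, 11^64≡23, 11^128≡31, 11^256≡48, 11^512≡63, 11^1024≡68.
Since 1646 = 2 + 4 + 8 + 32 + 64 + 512 + 1024 in binary, 11^1646 ≡ 38·33·10·40·23·63·68 ≡ 9 (mod 83).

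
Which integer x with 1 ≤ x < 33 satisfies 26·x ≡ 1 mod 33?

26·14 = 364 = 11·33 + 1, so 26⁻¹ ≡ 14 (mod 33).

14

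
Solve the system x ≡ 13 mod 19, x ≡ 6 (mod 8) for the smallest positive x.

Since 8·12 ≡ 1 (mod 19), take x = 6 + 8·((13−6)·12 mod 19) = 6 + 8·8 = 70.
Check: 70 mod 19 = 13, 70 mod 8 = 6.

70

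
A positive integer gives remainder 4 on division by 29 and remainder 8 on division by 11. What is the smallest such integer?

Since 11·8 ≡ 1 (mod 29), take x = 8 + 11·((4−8)·8 mod 29) = 8 + 11·26 = 294.
Check: 294 mod 29 = 4, 294 mod 11 = 8.

294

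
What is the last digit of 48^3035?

The units digit of 48^n cycles with period 4: 8, 4, 2, 6, …
3035 leaves remainder 3 on division by 4, so 48^3035 ends in 2.

2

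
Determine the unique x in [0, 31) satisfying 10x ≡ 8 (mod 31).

7

The inverse of 10 mod 31 is 28 (since 10·28 = 280 ≡ 1).
Multiplying both sides by 28: x ≡ 28·8 = 224 ≡ 7 (mod 31).
Check: 10·7 = 70 = 2·31 + 8.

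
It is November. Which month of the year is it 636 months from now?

November

636 mod 12 = 0 (since 53·12 = 636).
November + 0 months → November.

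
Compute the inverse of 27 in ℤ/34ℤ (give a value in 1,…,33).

27·29 = 783 = 23·34 + 1, so 27⁻¹ ≡ 29 (mod 34).

29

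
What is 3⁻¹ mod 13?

3·9 = 27 = 2·13 + 1, so 3⁻¹ ≡ 9 (mod 13).

9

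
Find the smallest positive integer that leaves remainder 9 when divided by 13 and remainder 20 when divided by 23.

204

Since 23·4 ≡ 1 (mod 13), take x = 20 + 23·((9−20)·4 mod 13) = 20 + 23·8 = 204.
Check: 204 mod 13 = 9, 204 mod 23 = 20.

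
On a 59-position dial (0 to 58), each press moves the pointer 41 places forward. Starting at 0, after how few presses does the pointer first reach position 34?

The inverse of 41 mod 59 is 36 (since 41·36 = 1476 ≡ 1).
Multiplying both sides by 36: x ≡ 36·34 = 1224 ≡ 44 (mod 59).

44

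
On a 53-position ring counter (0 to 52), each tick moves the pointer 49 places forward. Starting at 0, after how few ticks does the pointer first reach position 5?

49⁻¹ ≡ 13 (mod 53) because 49·13 = 637 = 12·53 + 1.
So x ≡ 13·5 = 65 ≡ 12 (mod 53).
Check: 49·12 = 588 = 11·53 + 5.

12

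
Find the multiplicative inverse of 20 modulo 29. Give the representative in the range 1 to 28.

29 = 1·20 + 9
20 = 2·9 + 2
9 = 4·2 + 1
2 = 2·1 + 0
Back-substituting gives 20·16 ≡ 1 (mod 29).

16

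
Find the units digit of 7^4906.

The units digit of 7^n cycles with period 4: 7, 9, 3, 1, …
4906 leaves remainder 2 on division by 4, so 7^4906 ends in 9.

9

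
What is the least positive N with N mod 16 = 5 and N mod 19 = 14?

x ≡ 5 (mod 16) gives x ∈ {5, 21, 37, 53, 69, 85, 101, 117, …}.
The first of these with x mod 19 = 14 is 261.

261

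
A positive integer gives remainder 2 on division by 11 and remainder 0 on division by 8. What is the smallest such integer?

x ≡ 0 (mod 8) gives x ∈ {0, 8, 16, 24}.
The first of these with x mod 11 = 2 is 24.

24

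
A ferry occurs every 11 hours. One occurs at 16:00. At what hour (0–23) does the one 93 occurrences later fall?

7

93·11 = 1023.
1023 = 42·24 + 15, so 1023 mod 24 = 15.
(16 + 15) mod 24 = 7.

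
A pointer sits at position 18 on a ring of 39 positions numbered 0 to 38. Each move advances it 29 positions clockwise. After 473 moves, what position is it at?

7

473·29 = 13717.
13717 mod 39 = 28 (since 351·39 = 13689).
(18 + 28) mod 39 = 7.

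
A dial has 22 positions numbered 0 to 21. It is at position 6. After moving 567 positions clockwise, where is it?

567 = 25·22 + 17, so 567 mod 22 = 17.
(6 + 17) mod 22 = 1.

1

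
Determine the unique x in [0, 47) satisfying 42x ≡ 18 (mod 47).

34

42⁻¹ ≡ 28 (mod 47) because 42·28 = 1176 = 25·47 + 1.
Multiplying both sides by 28: x ≡ 28·18 = 504 ≡ 34 (mod 47).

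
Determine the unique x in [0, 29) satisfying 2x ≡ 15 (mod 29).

The inverse of 2 mod 29 is 15 (since 2·15 = 30 ≡ 1).
Multiplying both sides by 15: x ≡ 15·15 = 225 ≡ 22 (mod 29).
Check: 2·22 = 44 = 1·29 + 15.

22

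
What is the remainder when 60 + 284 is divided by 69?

284 mod 69 = 8 (since 4·69 = 276).
(60 + 8) mod 69 = 68.

68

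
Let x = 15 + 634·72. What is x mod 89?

6

634·72 = 45648.
Dividing 45648 by 89 gives quotient 512 and remainder 80.
(15 + 80) mod 89 = 6.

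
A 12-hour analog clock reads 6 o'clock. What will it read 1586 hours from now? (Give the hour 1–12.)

1586 − 132·12 = 2, so 1586 ≡ 2 (mod 12).
6 + 2 → 8 on a 12-hour dial.

8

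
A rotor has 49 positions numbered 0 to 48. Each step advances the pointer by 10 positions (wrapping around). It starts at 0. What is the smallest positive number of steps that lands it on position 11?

The inverse of 10 mod 49 is 5 (since 10·5 = 50 ≡ 1).
So x ≡ 5·11 = 55 ≡ 6 (mod 49).

6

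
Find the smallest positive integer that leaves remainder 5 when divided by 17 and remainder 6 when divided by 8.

22

Since 8·15 ≡ 1 (mod 17), take x = 6 + 8·((5−6)·15 mod 17) = 6 + 8·2 = 22.
Check: 22 mod 17 = 5, 22 mod 8 = 6.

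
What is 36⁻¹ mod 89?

47

89 = 2·36 + 17
36 = 2·17 + 2
17 = 8·2 + 1
2 = 2·1 + 0
Back-substituting gives 36·47 ≡ 1 (mod 89).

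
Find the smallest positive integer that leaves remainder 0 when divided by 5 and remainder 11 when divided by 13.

x ≡ 0 (mod 5) gives x ∈ {0, 5, 10, 15, 20, 25, 30, 35, …}.
The first of these with x mod 13 = 11 is 50.

50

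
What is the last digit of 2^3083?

Last digits of 2^n: 2, 4, 8, 6 (period 4).
3083 mod 4 = 3, so the last digit matches 2^3 = 8.

8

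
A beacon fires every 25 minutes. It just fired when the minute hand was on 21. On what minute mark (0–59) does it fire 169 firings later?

46

169·25 = 4225.
4225 mod 60 = 25 (since 70·60 = 4200).
(21 + 25) mod 60 = 46.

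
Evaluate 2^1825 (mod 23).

Successive squares of 2 mod 23: 2^1≡2, 2^2≡4, 2^4≡16, 2^8≡3, 2^16≡9, 2^32≡12, 2^64≡6, 2^128≡13, 2^256≡8, 2^512≡18, 2^1024≡2.
Since 1825 = 1 + 32 + 256 + 512 + 1024 in binary, 2^1825 ≡ 2·12·8·18·2 ≡ 12 (mod 23).

12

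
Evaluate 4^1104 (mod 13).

1

Square-and-reduce mod 13: 4^1≡4, 4^2≡3, 4^4≡9, 4^8≡3, 4^16≡9, 4^32≡3, 4^64≡9, 4^128≡3, 4^256≡9, 4^512≡3, 4^1024≡9.
Since 1104 = 16 + 64 + 1024 in binary, 4^1104 ≡ 9·9·9 ≡ 1 (mod 13).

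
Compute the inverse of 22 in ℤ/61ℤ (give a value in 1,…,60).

22·25 = 550 = 9·61 + 1, so 22⁻¹ ≡ 25 (mod 61).

25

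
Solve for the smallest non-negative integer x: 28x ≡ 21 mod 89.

23

The inverse of 28 mod 89 is 35 (since 28·35 = 980 ≡ 1).
Multiplying both sides by 35: x ≡ 35·21 = 735 ≡ 23 (mod 89).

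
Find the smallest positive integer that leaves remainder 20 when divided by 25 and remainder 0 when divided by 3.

Since 3·17 ≡ 1 (mod 25), take x = 0 + 3·((20−0)·17 mod 25) = 0 + 3·15 = 45.
Check: 45 mod 25 = 20, 45 mod 3 = 0.

45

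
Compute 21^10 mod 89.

Successive squares of 21 mod 89: 21^1≡21, 21^2≡85, 21^4≡16, 21^8≡78.
Since 10 = 2 + 8 in binary, 21^10 ≡ 85·78 ≡ 44 (mod 89).

44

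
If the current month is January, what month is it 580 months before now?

580 = 48·12 + 4, so 580 mod 12 = 4.
January − 4 months → September.

September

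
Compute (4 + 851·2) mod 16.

10

851·2 = 1702.
1702 = 106·16 + 6, so 1702 mod 16 = 6.
(4 + 6) mod 16 = 10.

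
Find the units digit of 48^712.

Last digits of 8^n: 8, 4, 2, 6 (period 4).
712 mod 4 = 0, so the last digit matches 8^4 = 6.

6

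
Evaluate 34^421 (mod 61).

34

Square-and-reduce mod 61: 34^1≡34, 34^2≡58, 34^4≡9, 34^8≡20, 34^16≡34, 34^32≡58, 34^64≡9, 34^128≡20, 34^256≡34.
421 = 1 + 4 + 32 + 128 + 256, so 34^421 ≡ 34·9·58·20·34 ≡ 34 (mod 61).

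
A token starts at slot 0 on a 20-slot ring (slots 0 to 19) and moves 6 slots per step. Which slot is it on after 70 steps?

70·6 = 420.
420 mod 20 = 0 (since 21·20 = 420).
(0 + 0) mod 20 = 0.

0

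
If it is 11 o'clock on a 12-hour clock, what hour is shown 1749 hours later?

1749 mod 12 = 9 (since 145·12 = 1740).
11 + 9 → 8 on a 12-hour dial.

8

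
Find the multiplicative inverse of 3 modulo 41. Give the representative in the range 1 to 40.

3·14 = 42 = 1·41 + 1, so 3⁻¹ ≡ 14 (mod 41).

14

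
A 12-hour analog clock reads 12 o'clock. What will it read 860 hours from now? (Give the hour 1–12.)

8

860 mod 12 = 8 (since 71·12 = 852).
12 + 8 → 8 on a 12-hour dial.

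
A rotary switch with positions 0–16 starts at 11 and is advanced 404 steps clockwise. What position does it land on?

Dividing 404 by 17 gives quotient 23 and remainder 13.
(11 + 13) mod 17 = 7.

7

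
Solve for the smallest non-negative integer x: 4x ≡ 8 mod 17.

4⁻¹ ≡ 13 (mod 17) because 4·13 = 52 = 3·17 + 1.
So x ≡ 13·8 = 104 ≡ 2 (mod 17).
Check: 4·2 = 8 = 0·17 + 8.

2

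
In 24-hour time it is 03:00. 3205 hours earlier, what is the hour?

14

3205 mod 24 = 13 (since 133·24 = 3192).
(3 − 13) mod 24 = 14.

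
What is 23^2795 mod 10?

7

Powers of 3 mod 10 repeat with period 4: 3, 9, 7, 1.
2795 leaves remainder 3 on division by 4, so 23^2795 ends in 7.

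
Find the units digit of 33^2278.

9

The units digit of 33^n cycles with period 4: 3, 9, 7, 1, …
2278 mod 4 = 2, so the last digit matches 3^2 = 9.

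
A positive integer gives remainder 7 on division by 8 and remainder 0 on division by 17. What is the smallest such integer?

119

Since 17·1 ≡ 1 (mod 8), take x = 0 + 17·((7−0)·1 mod 8) = 0 + 17·7 = 119.
Check: 119 mod 8 = 7, 119 mod 17 = 0.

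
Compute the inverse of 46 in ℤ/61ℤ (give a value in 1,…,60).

4

46·4 = 184 = 3·61 + 1, so 46⁻¹ ≡ 4 (mod 61).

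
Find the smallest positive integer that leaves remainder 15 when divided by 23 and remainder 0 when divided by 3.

x ≡ 0 (mod 3) gives x ∈ {0, 3, 6, 9, 12, 15}.
The first of these with x mod 23 = 15 is 15.

15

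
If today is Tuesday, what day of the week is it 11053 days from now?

11053 − 1579·7 = 0, so 11053 ≡ 0 (mod 7).
Tuesday + 0 days → Tuesday.

Tuesday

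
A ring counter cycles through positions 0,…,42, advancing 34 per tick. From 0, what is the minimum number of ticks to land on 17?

34⁻¹ ≡ 19 (mod 43) because 34·19 = 646 = 15·43 + 1.
Multiplying both sides by 19: x ≡ 19·17 = 323 ≡ 22 (mod 43).
Check: 34·22 = 748 = 17·43 + 17.

22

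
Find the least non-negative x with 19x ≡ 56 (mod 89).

17

19⁻¹ ≡ 75 (mod 89) because 19·75 = 1425 = 16·89 + 1.
Multiplying both sides by 75: x ≡ 75·56 = 4200 ≡ 17 (mod 89).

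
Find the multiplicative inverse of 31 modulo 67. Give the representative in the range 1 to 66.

13

67 = 2·31 + 5
31 = 6·5 + 1
5 = 5·1 + 0
Back-substituting gives 31·13 ≡ 1 (mod 67).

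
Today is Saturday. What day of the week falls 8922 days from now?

8922 mod 7 = 4 (since 1274·7 = 8918).
Saturday + 4 days → Wednesday.

Wednesday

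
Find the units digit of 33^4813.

The units digit of 33^n cycles with period 4: 3, 9, 7, 1, …
4813 leaves remainder 1 on division by 4, so 33^4813 ends in 3.

3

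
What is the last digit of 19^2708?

1

Last digits of 9^n: 9, 1 (period 2).
2708 leaves remainder 0 on division by 2, so 19^2708 ends in 1.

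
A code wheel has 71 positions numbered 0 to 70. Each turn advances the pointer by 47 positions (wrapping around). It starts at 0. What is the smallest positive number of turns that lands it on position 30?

47⁻¹ ≡ 68 (mod 71) because 47·68 = 3196 = 45·71 + 1.
Multiplying both sides by 68: x ≡ 68·30 = 2040 ≡ 52 (mod 71).

52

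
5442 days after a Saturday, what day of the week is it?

Tuesday

5442 mod 7 = 3 (since 777·7 = 5439).
Saturday + 3 days → Tuesday.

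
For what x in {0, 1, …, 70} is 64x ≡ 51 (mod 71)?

The inverse of 64 mod 71 is 10 (since 64·10 = 640 ≡ 1).
Multiplying both sides by 10: x ≡ 10·51 = 510 ≡ 13 (mod 71).

13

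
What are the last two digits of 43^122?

49

Successive squares of 43 mod 100: 43^1≡43, 43^2≡49, 43^4≡1, 43^8≡1, 43^16≡1, 43^32≡1, 43^64≡1.
122 = 2 + 8 + 16 + 32 + 64, so 43^122 ≡ 49·1·1·1·1 ≡ 49 (mod 100).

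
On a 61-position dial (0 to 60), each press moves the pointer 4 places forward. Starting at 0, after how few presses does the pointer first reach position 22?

4⁻¹ ≡ 46 (mod 61) because 4·46 = 184 = 3·61 + 1.
So x ≡ 46·22 = 1012 ≡ 36 (mod 61).

36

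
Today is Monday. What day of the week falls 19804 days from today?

Tuesday

19804 mod 7 = 1 (since 2829·7 = 19803).
Monday + 1 day → Tuesday.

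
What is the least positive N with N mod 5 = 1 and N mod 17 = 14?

x ≡ 1 (mod 5) gives x ∈ {1, 6, 11, 16, 21, 26, 31}.
The first of these with x mod 17 = 14 is 31.

31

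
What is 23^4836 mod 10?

Last digits of 3^n: 3, 9, 7, 1 (period 4).
4836 leaves remainder 0 on division by 4, so 23^4836 ends in 1.

1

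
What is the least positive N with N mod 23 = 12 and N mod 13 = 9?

35

Since 13·16 ≡ 1 (mod 23), take x = 9 + 13·((12−9)·16 mod 23) = 9 + 13·2 = 35.
Check: 35 mod 23 = 12, 35 mod 13 = 9.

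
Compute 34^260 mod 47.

8

By repeated squaring mod 47: 34^1≡34, 34^2≡28, 34^4≡32, 34^8≡37, 34^16≡6, 34^32≡36, 34^64≡27, 34^128≡24, 34^256≡12.
260 = 4 + 256, so 34^260 ≡ 32·12 ≡ 8 (mod 47).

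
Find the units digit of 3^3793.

Last digits of 3^n: 3, 9, 7, 1 (period 4).
3793 leaves remainder 1 on division by 4, so 3^3793 ends in 3.

3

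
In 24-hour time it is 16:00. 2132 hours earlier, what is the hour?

20

Dividing 2132 by 24 gives quotient 88 and remainder 20.
(16 − 20) mod 24 = 20.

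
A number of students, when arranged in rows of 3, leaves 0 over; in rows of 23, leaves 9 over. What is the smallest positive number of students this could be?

x ≡ 0 (mod 3) gives x ∈ {0, 3, 6, 9}.
The first of these with x mod 23 = 9 is 9.

9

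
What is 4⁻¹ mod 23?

6

23 = 5·4 + 3
4 = 1·3 + 1
3 = 3·1 + 0
Back-substituting gives 4·6 ≡ 1 (mod 23).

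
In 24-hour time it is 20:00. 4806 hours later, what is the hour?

2

4806 = 200·24 + 6, so 4806 mod 24 = 6.
(20 + 6) mod 24 = 2.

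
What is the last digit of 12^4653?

Last digits of 2^n: 2, 4, 8, 6 (period 4).
4653 mod 4 = 1, so the last digit matches 2^1 = 2.

2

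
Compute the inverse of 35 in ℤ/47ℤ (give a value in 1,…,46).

47 = 1·35 + 12
35 = 2·12 + 11
12 = 1·11 + 1
11 = 11·1 + 0
Back-substituting gives 35·43 ≡ 1 (mod 47).

43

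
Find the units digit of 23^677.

Last digits of 3^n: 3, 9, 7, 1 (period 4).
677 mod 4 = 1, so the last digit matches 3^1 = 3.

3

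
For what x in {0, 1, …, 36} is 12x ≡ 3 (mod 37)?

28

The inverse of 12 mod 37 is 34 (since 12·34 = 408 ≡ 1).
Multiplying both sides by 34: x ≡ 34·3 = 102 ≡ 28 (mod 37).
Check: 12·28 = 336 = 9·37 + 3.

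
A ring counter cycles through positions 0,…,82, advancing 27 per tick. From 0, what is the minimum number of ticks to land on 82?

43

The inverse of 27 mod 83 is 40 (since 27·40 = 1080 ≡ 1).
So x ≡ 40·82 = 3280 ≡ 43 (mod 83).
Check: 27·43 = 1161 = 13·83 + 82.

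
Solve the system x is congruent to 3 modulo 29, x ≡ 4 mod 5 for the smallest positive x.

x ≡ 4 (mod 5) gives x ∈ {4, 9, 14, 19, 24, 29, 34, 39, …}.
The first of these with x mod 29 = 3 is 119.

119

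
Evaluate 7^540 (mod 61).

1

Square-and-reduce mod 61: 7^1≡7, 7^2≡49, 7^4≡22, 7^8≡57, 7^16≡16, 7^32≡12, 7^64≡22, 7^128≡57, 7^256≡16, 7^512≡12.
540 = 4 + 8 + 16 + 512, so 7^540 ≡ 22·57·16·12 ≡ 1 (mod 61).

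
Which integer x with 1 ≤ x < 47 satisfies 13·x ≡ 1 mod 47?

47 = 3·13 + 8
13 = 1·8 + 5
8 = 1·5 + 3
5 = 1·3 + 2
3 = 1·2 + 1
2 = 2·1 + 0
Back-substituting gives 13·29 ≡ 1 (mod 47).

29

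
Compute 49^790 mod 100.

1

Square-and-reduce mod 100: 49^1≡49, 49^2≡1, 49^4≡1, 49^8≡1, 49^16≡1, 49^32≡1, 49^64≡1, 49^128≡1, 49^256≡1, 49^512≡1.
790 = 2 + 4 + 16 + 256 + 512, so 49^790 ≡ 1·1·1·1·1 ≡ 1 (mod 100).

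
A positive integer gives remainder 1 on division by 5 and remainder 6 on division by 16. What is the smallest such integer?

x ≡ 1 (mod 5) gives x ∈ {1, 6}.
The first of these with x mod 16 = 6 is 6.

6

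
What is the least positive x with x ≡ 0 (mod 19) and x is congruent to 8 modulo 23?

399

Since 23·5 ≡ 1 (mod 19), take x = 8 + 23·((0−8)·5 mod 19) = 8 + 23·17 = 399.
Check: 399 mod 19 = 0, 399 mod 23 = 8.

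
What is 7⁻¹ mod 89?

7·51 = 357 = 4·89 + 1, so 7⁻¹ ≡ 51 (mod 89).

51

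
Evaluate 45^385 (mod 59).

49

Successive squares of 45 mod 59: 45^1≡45, 45^2≡19, 45^4≡7, 45^8≡49, 45^16≡41, 45^32≡29, 45^64≡15, 45^128≡48, 45^256≡3.
385 = 1 + 128 + 256, so 45^385 ≡ 45·48·3 ≡ 49 (mod 59).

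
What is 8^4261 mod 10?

8

The units digit of 8^n cycles with period 4: 8, 4, 2, 6, …
4261 leaves remainder 1 on division by 4, so 8^4261 ends in 8.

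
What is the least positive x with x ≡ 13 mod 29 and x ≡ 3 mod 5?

x ≡ 3 (mod 5) gives x ∈ {3, 8, 13}.
The first of these with x mod 29 = 13 is 13.

13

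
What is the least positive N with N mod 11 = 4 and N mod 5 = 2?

37

x ≡ 2 (mod 5) gives x ∈ {2, 7, 12, 17, 22, 27, 32, 37}.
The first of these with x mod 11 = 4 is 37.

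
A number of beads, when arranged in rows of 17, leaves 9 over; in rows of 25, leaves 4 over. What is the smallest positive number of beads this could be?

Since 25·15 ≡ 1 (mod 17), take x = 4 + 25·((9−4)·15 mod 17) = 4 + 25·7 = 179.
Check: 179 mod 17 = 9, 179 mod 25 = 4.

179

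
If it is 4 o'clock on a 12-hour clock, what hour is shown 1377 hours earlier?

7

1377 mod 12 = 9 (since 114·12 = 1368).
4 − 9 → 7 on a 12-hour dial.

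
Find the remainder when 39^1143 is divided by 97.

Successive squares of 39 mod 97: 39^1≡39, 39^2≡66, 39^4≡88, 39^8≡81, 39^16≡62, 39^32≡61, 39^64≡35, 39^128≡61, 39^256≡35, 39^512≡61, 39^1024≡35.
Since 1143 = 1 + 2 + 4 + 16 + 32 + 64 + 1024 in binary, 39^1143 ≡ 39·66·88·62·61·35·35 ≡ 30 (mod 97).

30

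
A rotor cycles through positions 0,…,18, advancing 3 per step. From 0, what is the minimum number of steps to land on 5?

8

3⁻¹ ≡ 13 (mod 19) because 3·13 = 39 = 2·19 + 1.
So x ≡ 13·5 = 65 ≡ 8 (mod 19).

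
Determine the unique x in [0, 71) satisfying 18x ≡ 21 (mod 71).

13

The inverse of 18 mod 71 is 4 (since 18·4 = 72 ≡ 1).
So x ≡ 4·21 = 84 ≡ 13 (mod 71).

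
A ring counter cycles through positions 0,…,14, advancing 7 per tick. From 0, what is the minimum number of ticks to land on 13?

4

7⁻¹ ≡ 13 (mod 15) because 7·13 = 91 = 6·15 + 1.
Multiplying both sides by 13: x ≡ 13·13 = 169 ≡ 4 (mod 15).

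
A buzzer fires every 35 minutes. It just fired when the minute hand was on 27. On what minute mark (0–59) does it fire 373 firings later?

2

373·35 = 13055.
13055 − 217·60 = 35, so 13055 ≡ 35 (mod 60).
(27 + 35) mod 60 = 2.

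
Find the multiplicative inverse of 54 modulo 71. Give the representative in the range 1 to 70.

71 = 1·54 + 17
54 = 3·17 + 3
17 = 5·3 + 2
3 = 1·2 + 1
2 = 2·1 + 0
Back-substituting gives 54·25 ≡ 1 (mod 71).

25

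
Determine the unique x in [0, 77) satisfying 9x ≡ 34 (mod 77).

38

The inverse of 9 mod 77 is 60 (since 9·60 = 540 ≡ 1).
So x ≡ 60·34 = 2040 ≡ 38 (mod 77).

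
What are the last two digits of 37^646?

Successive squares of 37 mod 100: 37^1≡37, 37^2≡69, 37^4≡61, 37^8≡21, 37^16≡41, 37^32≡81, 37^64≡61, 37^128≡21, 37^256≡41, 37^512≡81.
Since 646 = 2 + 4 + 128 + 512 in binary, 37^646 ≡ 69·61·21·81 ≡ 9 (mod 100).

09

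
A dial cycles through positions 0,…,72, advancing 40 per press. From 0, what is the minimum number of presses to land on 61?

7

40⁻¹ ≡ 42 (mod 73) because 40·42 = 1680 = 23·73 + 1.
Multiplying both sides by 42: x ≡ 42·61 = 2562 ≡ 7 (mod 73).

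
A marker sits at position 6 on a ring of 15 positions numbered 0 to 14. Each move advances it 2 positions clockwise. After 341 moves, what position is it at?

13

341·2 = 682.
682 − 45·15 = 7, so 682 ≡ 7 (mod 15).
(6 + 7) mod 15 = 13.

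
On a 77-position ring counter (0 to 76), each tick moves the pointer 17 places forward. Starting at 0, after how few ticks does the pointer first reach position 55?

44

17⁻¹ ≡ 68 (mod 77) because 17·68 = 1156 = 15·77 + 1.
So x ≡ 68·55 = 3740 ≡ 44 (mod 77).
Check: 17·44 = 748 = 9·77 + 55.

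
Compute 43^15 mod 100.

7

By repeated squaring mod 100: 43^1≡43, 43^2≡49, 43^4≡1, 43^8≡1.
Since 15 = 1 + 2 + 4 + 8 in binary, 43^15 ≡ 43·49·1·1 ≡ 7 (mod 100).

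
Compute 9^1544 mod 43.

By repeated squaring mod 43: 9^1≡9, 9^2≡38, 9^4≡25, 9^8≡23, 9^16≡13, 9^32≡40, 9^64≡9, 9^128≡38, 9^256≡25, 9^512≡23, 9^1024≡13.
Since 1544 = 8 + 512 + 1024 in binary, 9^1544 ≡ 23·23·13 ≡ 40 (mod 43).

40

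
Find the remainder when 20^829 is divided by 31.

9

Successive squares of 20 mod 31: 20^1≡20, 20^2≡28, 20^4≡9, 20^8≡19, 20^16≡20, 20^32≡28, 20^64≡9, 20^128≡19, 20^256≡20, 20^512≡28.
829 = 1 + 4 + 8 + 16 + 32 + 256 + 512, so 20^829 ≡ 20·9·19·20·28·20·28 ≡ 9 (mod 31).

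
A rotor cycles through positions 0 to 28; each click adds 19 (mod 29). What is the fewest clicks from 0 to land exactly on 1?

29 = 1·19 + 10
19 = 1·10 + 9
10 = 1·9 + 1
9 = 9·1 + 0
Back-substituting gives 19·26 ≡ 1 (mod 29).

26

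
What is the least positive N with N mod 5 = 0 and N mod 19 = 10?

Since 19·4 ≡ 1 (mod 5), take x = 10 + 19·((0−10)·4 mod 5) = 10 + 19·0 = 10.
Check: 10 mod 5 = 0, 10 mod 19 = 10.

10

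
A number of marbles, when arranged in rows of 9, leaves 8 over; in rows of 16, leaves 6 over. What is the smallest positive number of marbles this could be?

134

Since 16·4 ≡ 1 (mod 9), take x = 6 + 16·((8−6)·4 mod 9) = 6 + 16·8 = 134.
Check: 134 mod 9 = 8, 134 mod 16 = 6.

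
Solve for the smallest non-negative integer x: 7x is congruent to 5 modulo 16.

The inverse of 7 mod 16 is 7 (since 7·7 = 49 ≡ 1).
Multiplying both sides by 7: x ≡ 7·5 = 35 ≡ 3 (mod 16).

3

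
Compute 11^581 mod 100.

Square-and-reduce mod 100: 11^1≡11, 11^2≡21, 11^4≡41, 11^8≡81, 11^16≡61, 11^32≡21, 11^64≡41, 11^128≡81, 11^256≡61, 11^512≡21.
581 = 1 + 4 + 64 + 512, so 11^581 ≡ 11·41·41·21 ≡ 11 (mod 100).

11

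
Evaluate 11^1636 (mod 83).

78

Square-and-reduce mod 83: 11^1≡11, 11^2≡38, 11^4≡33, 11^8≡10, 11^16≡17, 11^32≡40, 11^64≡23, 11^128≡31, 11^256≡48, 11^512≡63, 11^1024≡68.
Since 1636 = 4 + 32 + 64 + 512 + 1024 in binary, 11^1636 ≡ 33·40·23·63·68 ≡ 78 (mod 83).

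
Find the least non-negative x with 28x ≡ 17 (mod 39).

28⁻¹ ≡ 7 (mod 39) because 28·7 = 196 = 5·39 + 1.
Multiplying both sides by 7: x ≡ 7·17 = 119 ≡ 2 (mod 39).
Check: 28·2 = 56 = 1·39 + 17.

2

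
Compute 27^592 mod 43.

4

By repeated squaring mod 43: 27^1≡27, 27^2≡41, 27^4≡4, 27^8≡16, 27^16≡41, 27^32≡4, 27^64≡16, 27^128≡41, 27^256≡4, 27^512≡16.
592 = 16 + 64 + 512, so 27^592 ≡ 41·16·16 ≡ 4 (mod 43).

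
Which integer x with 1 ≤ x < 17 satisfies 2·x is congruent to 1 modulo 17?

17 = 8·2 + 1
2 = 2·1 + 0
Back-substituting gives 2·9 ≡ 1 (mod 17).

9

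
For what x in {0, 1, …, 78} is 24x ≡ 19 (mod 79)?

24⁻¹ ≡ 56 (mod 79) because 24·56 = 1344 = 17·79 + 1.
Multiplying both sides by 56: x ≡ 56·19 = 1064 ≡ 37 (mod 79).
Check: 24·37 = 888 = 11·79 + 19.

37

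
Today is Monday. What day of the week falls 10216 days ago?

Friday

10216 mod 7 = 3 (since 1459·7 = 10213).
Monday − 3 days → Friday.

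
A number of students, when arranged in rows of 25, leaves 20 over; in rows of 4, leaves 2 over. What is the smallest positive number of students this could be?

70

Since 4·19 ≡ 1 (mod 25), take x = 2 + 4·((20−2)·19 mod 25) = 2 + 4·17 = 70.
Check: 70 mod 25 = 20, 70 mod 4 = 2.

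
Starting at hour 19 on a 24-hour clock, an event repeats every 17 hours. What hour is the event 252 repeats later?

252·17 = 4284.
4284 = 178·24 + 12, so 4284 mod 24 = 12.
(19 + 12) mod 24 = 7.

7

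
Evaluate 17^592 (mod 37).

By repeated squaring mod 37: 17^1≡17, 17^2≡30, 17^4≡12, 17^8≡33, 17^16≡16, 17^32≡34, 17^64≡9, 17^128≡7, 17^256≡12, 17^512≡33.
592 = 16 + 64 + 512, so 17^592 ≡ 16·9·33 ≡ 16 (mod 37).

16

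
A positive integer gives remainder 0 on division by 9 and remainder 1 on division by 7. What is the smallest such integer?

36

Since 7·4 ≡ 1 (mod 9), take x = 1 + 7·((0−1)·4 mod 9) = 1 + 7·5 = 36.
Check: 36 mod 9 = 0, 36 mod 7 = 1.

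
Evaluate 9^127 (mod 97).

Successive squares of 9 mod 97: 9^1≡9, 9^2≡81, 9^4≡62, 9^8≡61, 9^16≡35, 9^32≡61, 9^64≡35.
Since 127 = 1 + 2 + 4 + 8 + 16 + 32 + 64 in binary, 9^127 ≡ 9·81·62·61·35·61·35 ≡ 93 (mod 97).

93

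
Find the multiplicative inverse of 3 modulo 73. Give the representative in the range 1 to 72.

73 = 24·3 + 1
3 = 3·1 + 0
Back-substituting gives 3·49 ≡ 1 (mod 73).

49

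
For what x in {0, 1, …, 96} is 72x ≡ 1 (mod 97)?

The inverse of 72 mod 97 is 31 (since 72·31 = 2232 ≡ 1).
Multiplying both sides by 31: x ≡ 31·1 = 31 ≡ 31 (mod 97).

31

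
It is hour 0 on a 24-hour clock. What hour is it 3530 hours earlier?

Dividing 3530 by 24 gives quotient 147 and remainder 2.
(0 − 2) mod 24 = 22.

22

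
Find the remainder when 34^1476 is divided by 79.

Successive squares of 34 mod 79: 34^1≡34, 34^2≡50, 34^4≡51, 34^8≡73, 34^16≡36, 34^32≡32, 34^64≡76, 34^128≡9, 34^256≡2, 34^512≡4, 34^1024≡16.
1476 = 4 + 64 + 128 + 256 + 1024, so 34^1476 ≡ 51·76·9·2·16 ≡ 18 (mod 79).

18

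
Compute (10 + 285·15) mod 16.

13

285·15 = 4275.
4275 = 267·16 + 3, so 4275 mod 16 = 3.
(10 + 3) mod 16 = 13.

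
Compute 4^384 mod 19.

11

Successive squares of 4 mod 19: 4^1≡4, 4^2≡16, 4^4≡9, 4^8≡5, 4^16≡6, 4^32≡17, 4^64≡4, 4^128≡16, 4^256≡9.
Since 384 = 128 + 256 in binary, 4^384 ≡ 16·9 ≡ 11 (mod 19).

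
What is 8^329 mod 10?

The units digit of 8^n cycles with period 4: 8, 4, 2, 6, …
329 mod 4 = 1, so the last digit matches 8^1 = 8.

8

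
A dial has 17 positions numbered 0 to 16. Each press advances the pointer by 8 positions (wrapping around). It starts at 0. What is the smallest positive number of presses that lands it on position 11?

8⁻¹ ≡ 15 (mod 17) because 8·15 = 120 = 7·17 + 1.
Multiplying both sides by 15: x ≡ 15·11 = 165 ≡ 12 (mod 17).

12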